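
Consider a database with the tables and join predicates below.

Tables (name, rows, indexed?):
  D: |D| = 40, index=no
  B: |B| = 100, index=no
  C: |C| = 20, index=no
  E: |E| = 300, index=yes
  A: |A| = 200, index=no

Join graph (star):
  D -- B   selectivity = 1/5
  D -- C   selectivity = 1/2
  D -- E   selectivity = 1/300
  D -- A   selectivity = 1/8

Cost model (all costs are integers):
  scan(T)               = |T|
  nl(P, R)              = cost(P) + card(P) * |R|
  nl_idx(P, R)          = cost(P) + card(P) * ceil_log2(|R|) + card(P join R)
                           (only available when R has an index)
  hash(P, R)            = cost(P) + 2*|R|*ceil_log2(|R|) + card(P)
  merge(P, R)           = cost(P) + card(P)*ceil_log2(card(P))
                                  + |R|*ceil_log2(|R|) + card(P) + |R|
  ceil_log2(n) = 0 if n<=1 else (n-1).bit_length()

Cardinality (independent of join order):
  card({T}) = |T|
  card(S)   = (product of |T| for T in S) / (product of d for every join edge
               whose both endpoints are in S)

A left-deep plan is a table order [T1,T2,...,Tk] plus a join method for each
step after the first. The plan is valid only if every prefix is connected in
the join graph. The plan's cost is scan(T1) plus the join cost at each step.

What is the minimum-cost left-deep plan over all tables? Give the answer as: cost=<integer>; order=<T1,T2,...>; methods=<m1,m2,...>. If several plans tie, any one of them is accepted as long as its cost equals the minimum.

Selinger DP (subsets sized 1..n):
  {D}: scan cost=40, card=40
  {B}: scan cost=100, card=100
  {C}: scan cost=20, card=20
  {E}: scan cost=300, card=300
  {A}: scan cost=200, card=200
  {BD}: card=800; try (D,hash)→680, (B,merge)→1120, (D,merge)→1180, (B,hash)→1480, (B,nl)→4040, (D,nl)→4100; best=680 via (D,hash)
  {CD}: card=400; try (C,hash)→280, (D,merge)→420, (C,merge)→440, (D,hash)→520, (D,nl)→820, (C,nl)→840; best=280 via (C,hash)
  {DE}: card=40; try (E,nl_idx)→440, (D,hash)→1080, (E,merge)→3320, (D,merge)→3580, (E,hash)→5480, (E,nl)→12040 …(+1); best=440 via (E,nl_idx)
  {AD}: card=1000; try (D,hash)→880, (A,merge)→2120, (D,merge)→2280, (A,hash)→3280, (A,nl)→8040, (D,nl)→8200; best=880 via (D,hash)
  {BCD}: card=8000; try (C,hash)→1680, (B,hash)→2080, (B,merge)→5080, (C,merge)→9600, (C,nl)→16680, (B,nl)→40280; best=1680 via (C,hash)
  {BDE}: card=800; try (B,merge)→1520, (B,hash)→1880, (B,nl)→4440, (E,hash)→6880, (E,nl_idx)→8680, (E,merge)→12480 …(+1); best=1520 via (B,merge)
  {ABD}: card=20000; try (B,hash)→3280, (A,hash)→4680, (A,merge)→11280, (B,merge)→12680, (B,nl)→100880, (A,nl)→160680; best=3280 via (B,hash)
  {CDE}: card=400; try (C,hash)→680, (C,merge)→840, (C,nl)→1240, (E,nl_idx)→4280, (E,hash)→6080, (E,merge)→7280 …(+1); best=680 via (C,hash)
  {ACD}: card=10000; try (C,hash)→2080, (A,hash)→3880, (A,merge)→6080, (C,merge)→12000, (C,nl)→20880, (A,nl)→80280; best=2080 via (C,hash)
  {ADE}: card=1000; try (A,merge)→2520, (A,hash)→3680, (E,hash)→7280, (A,nl)→8440, (E,nl_idx)→10880, (E,merge)→14880 …(+1); best=2520 via (A,merge)
  {BCDE}: card=8000; try (B,hash)→2480, (C,hash)→2520, (B,merge)→5480, (C,merge)→10440, (E,hash)→15080, (C,nl)→17520 …(+4); best=2480 via (B,hash)
  {ABCD}: card=200000; try (A,hash)→12880, (B,hash)→13480, (C,hash)→23480, (A,merge)→115480, (B,merge)→152880, (C,merge)→323400 …(+3); best=12880 via (A,hash)
  {ABDE}: card=20000; try (B,hash)→4920, (A,hash)→5520, (A,merge)→12120, (B,merge)→14320, (E,hash)→28680, (B,nl)→102520 …(+4); best=4920 via (B,hash)
  {ACDE}: card=10000; try (C,hash)→3720, (A,hash)→4280, (A,merge)→6480, (C,merge)→13640, (E,hash)→17480, (C,nl)→22520 …(+4); best=3720 via (C,hash)
  {ABCDE}: card=200000; try (A,hash)→13680, (B,hash)→15120, (C,hash)→25120, (A,merge)→116280, (B,merge)→154520, (E,hash)→218280 …(+7); best=13680 via (A,hash)

cost=13680; order=D,E,C,B,A; methods=nl_idx,hash,hash,hash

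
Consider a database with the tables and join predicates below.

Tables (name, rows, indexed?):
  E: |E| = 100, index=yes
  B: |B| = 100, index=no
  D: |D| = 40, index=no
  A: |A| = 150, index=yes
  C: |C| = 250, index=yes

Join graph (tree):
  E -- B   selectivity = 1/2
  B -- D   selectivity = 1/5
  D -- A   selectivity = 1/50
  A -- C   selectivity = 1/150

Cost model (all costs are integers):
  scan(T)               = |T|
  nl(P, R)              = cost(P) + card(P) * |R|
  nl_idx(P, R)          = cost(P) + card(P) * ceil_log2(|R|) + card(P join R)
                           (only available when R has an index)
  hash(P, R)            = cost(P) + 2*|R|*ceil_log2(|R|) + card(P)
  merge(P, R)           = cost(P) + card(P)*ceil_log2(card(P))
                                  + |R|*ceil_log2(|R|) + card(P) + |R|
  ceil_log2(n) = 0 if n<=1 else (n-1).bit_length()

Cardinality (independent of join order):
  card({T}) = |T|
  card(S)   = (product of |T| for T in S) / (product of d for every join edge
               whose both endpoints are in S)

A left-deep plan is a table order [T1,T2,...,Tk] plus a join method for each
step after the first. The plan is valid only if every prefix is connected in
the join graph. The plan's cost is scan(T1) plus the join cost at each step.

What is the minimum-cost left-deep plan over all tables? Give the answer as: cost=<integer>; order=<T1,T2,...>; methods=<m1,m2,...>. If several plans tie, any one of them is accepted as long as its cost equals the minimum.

cost=8640; order=D,A,C,B,E; methods=nl_idx,nl_idx,hash,hash

Selinger DP (subsets sized 1..n):
  {E}: scan cost=100, card=100
  {B}: scan cost=100, card=100
  {D}: scan cost=40, card=40
  {A}: scan cost=150, card=150
  {C}: scan cost=250, card=250
  {BE}: card=5000; try (E,hash)→1600, (B,hash)→1600, (E,merge)→1700, (B,merge)→1700, (E,nl_idx)→5800, (E,nl)→10100 …(+1); best=1600 via (E,hash)
  {BD}: card=800; try (D,hash)→680, (B,merge)→1120, (D,merge)→1180, (B,hash)→1480, (B,nl)→4040, (D,nl)→4100; best=680 via (D,hash)
  {AD}: card=120; try (A,nl_idx)→480, (D,hash)→780, (A,merge)→1670, (D,merge)→1780, (A,hash)→2480, (A,nl)→6040 …(+1); best=480 via (A,nl_idx)
  {AC}: card=250; try (C,nl_idx)→1600, (A,nl_idx)→2500, (A,hash)→2900, (C,merge)→3750, (A,merge)→3850, (C,hash)→4300 …(+2); best=1600 via (C,nl_idx)
  {BDE}: card=40000; try (E,hash)→2880, (D,hash)→7080, (E,merge)→10280, (E,nl_idx)→46280, (D,merge)→71880, (E,nl)→80680 …(+1); best=2880 via (E,hash)
  {ABD}: card=2400; try (B,hash)→2000, (B,merge)→2240, (A,hash)→3880, (A,nl_idx)→9480, (A,merge)→10830, (B,nl)→12480 …(+1); best=2000 via (B,hash)
  {ACD}: card=200; try (C,nl_idx)→1640, (D,hash)→2330, (C,merge)→3690, (D,merge)→4130, (C,hash)→4600, (D,nl)→11600 …(+1); best=1640 via (C,nl_idx)
  {ABDE}: card=120000; try (E,hash)→5800, (E,merge)→34000, (A,hash)→45280, (E,nl_idx)→138800, (E,nl)→242000, (A,nl_idx)→442880 …(+2); best=5800 via (E,hash)
  {ABCD}: card=4000; try (B,hash)→3240, (B,merge)→4240, (C,hash)→8400, (B,nl)→21640, (C,nl_idx)→25200, (C,merge)→35450 …(+1); best=3240 via (B,hash)
  {ABCDE}: card=200000; try (E,hash)→8640, (E,merge)→56040, (C,hash)→129800, (E,nl_idx)→231240, (E,nl)→403240, (C,nl_idx)→1165800 …(+2); best=8640 via (E,hash)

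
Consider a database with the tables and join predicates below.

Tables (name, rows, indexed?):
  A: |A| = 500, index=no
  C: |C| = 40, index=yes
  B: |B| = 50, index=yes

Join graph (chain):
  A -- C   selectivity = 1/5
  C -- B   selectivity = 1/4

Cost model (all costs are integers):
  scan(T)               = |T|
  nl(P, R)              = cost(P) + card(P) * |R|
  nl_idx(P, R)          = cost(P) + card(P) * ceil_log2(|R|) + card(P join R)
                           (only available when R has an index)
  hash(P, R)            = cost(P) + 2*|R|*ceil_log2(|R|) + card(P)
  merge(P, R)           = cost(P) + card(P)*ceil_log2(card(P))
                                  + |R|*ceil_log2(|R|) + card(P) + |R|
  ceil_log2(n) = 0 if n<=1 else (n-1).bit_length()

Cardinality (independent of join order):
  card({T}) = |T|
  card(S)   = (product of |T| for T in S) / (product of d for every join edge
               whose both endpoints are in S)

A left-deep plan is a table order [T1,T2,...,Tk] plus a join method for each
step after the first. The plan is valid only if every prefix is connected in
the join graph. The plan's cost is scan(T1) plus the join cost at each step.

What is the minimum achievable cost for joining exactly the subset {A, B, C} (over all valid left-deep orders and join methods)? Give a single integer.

6080

Selinger DP over subsets of {A,B,C}:
  {A}: scan cost=500, card=500
  {C}: scan cost=40, card=40
  {B}: scan cost=50, card=50
  {AC}: card=4000; try (C,hash)→1480, (A,merge)→5320, (C,merge)→5780, (C,nl_idx)→7500, (A,hash)→9080, (A,nl)→20040 …(+1); best=1480 via (C,hash)
  {BC}: card=500; try (C,hash)→580, (B,merge)→670, (C,merge)→680, (B,hash)→680, (B,nl_idx)→780, (C,nl_idx)→850 …(+2); best=580 via (C,hash)
  {ABC}: card=50000; try (B,hash)→6080, (A,hash)→10080, (A,merge)→10580, (B,merge)→53830, (B,nl_idx)→75480, (B,nl)→201480 …(+1); best=6080 via (B,hash)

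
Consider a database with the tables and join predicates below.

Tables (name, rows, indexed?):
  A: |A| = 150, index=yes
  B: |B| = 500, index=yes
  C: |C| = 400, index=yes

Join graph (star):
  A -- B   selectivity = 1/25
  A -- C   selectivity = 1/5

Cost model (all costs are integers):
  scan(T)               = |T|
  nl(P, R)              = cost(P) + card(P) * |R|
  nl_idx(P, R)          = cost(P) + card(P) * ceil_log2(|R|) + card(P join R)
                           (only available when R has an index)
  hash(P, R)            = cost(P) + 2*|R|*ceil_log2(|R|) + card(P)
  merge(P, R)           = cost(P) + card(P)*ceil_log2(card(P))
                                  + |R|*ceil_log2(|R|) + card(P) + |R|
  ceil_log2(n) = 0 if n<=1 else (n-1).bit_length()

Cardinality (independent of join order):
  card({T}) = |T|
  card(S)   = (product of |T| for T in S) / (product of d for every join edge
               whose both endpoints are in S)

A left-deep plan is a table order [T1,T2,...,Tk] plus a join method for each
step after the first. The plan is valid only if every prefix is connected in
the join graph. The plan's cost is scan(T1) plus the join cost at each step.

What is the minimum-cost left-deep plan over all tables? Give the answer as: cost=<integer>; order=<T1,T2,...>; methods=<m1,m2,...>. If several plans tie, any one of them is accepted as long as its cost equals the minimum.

cost=13600; order=B,A,C; methods=hash,hash

Selinger DP (subsets sized 1..n):
  {A}: scan cost=150, card=150
  {B}: scan cost=500, card=500
  {C}: scan cost=400, card=400
  {AB}: card=3000; try (A,hash)→3400, (B,nl_idx)→4500, (B,merge)→6500, (A,merge)→6850, (A,nl_idx)→7500, (B,hash)→9300 …(+2); best=3400 via (A,hash)
  {AC}: card=12000; try (A,hash)→3200, (C,merge)→5500, (A,merge)→5750, (C,hash)→7500, (C,nl_idx)→13500, (A,nl_idx)→15600 …(+2); best=3200 via (A,hash)
  {ABC}: card=240000; try (C,hash)→13600, (B,hash)→24200, (C,merge)→46400, (B,merge)→188200, (C,nl_idx)→270400, (B,nl_idx)→351200 …(+2); best=13600 via (C,hash)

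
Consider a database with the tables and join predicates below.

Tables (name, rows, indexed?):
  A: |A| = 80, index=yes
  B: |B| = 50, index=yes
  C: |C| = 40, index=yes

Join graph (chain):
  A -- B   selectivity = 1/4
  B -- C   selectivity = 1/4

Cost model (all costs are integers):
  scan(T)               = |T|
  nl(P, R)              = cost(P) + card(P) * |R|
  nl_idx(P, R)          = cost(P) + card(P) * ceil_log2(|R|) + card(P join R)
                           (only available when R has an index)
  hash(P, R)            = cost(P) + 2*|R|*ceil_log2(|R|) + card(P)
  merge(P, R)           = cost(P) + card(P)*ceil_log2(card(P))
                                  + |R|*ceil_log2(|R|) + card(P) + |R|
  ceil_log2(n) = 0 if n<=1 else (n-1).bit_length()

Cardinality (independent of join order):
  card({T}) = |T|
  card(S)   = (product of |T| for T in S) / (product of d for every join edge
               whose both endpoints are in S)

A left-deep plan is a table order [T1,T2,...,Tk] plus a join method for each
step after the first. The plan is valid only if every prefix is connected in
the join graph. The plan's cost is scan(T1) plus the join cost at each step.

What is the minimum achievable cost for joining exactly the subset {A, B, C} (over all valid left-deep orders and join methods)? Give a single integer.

2200

Selinger DP over subsets of {A,B,C}:
  {A}: scan cost=80, card=80
  {B}: scan cost=50, card=50
  {C}: scan cost=40, card=40
  {AB}: card=1000; try (B,hash)→760, (A,merge)→1040, (B,merge)→1070, (A,hash)→1220, (A,nl_idx)→1400, (B,nl_idx)→1560 …(+2); best=760 via (B,hash)
  {BC}: card=500; try (C,hash)→580, (B,merge)→670, (C,merge)→680, (B,hash)→680, (B,nl_idx)→780, (C,nl_idx)→850 …(+2); best=580 via (C,hash)
  {ABC}: card=10000; try (A,hash)→2200, (C,hash)→2240, (A,merge)→6220, (C,merge)→12040, (A,nl_idx)→14080, (C,nl_idx)→16760 …(+2); best=2200 via (A,hash)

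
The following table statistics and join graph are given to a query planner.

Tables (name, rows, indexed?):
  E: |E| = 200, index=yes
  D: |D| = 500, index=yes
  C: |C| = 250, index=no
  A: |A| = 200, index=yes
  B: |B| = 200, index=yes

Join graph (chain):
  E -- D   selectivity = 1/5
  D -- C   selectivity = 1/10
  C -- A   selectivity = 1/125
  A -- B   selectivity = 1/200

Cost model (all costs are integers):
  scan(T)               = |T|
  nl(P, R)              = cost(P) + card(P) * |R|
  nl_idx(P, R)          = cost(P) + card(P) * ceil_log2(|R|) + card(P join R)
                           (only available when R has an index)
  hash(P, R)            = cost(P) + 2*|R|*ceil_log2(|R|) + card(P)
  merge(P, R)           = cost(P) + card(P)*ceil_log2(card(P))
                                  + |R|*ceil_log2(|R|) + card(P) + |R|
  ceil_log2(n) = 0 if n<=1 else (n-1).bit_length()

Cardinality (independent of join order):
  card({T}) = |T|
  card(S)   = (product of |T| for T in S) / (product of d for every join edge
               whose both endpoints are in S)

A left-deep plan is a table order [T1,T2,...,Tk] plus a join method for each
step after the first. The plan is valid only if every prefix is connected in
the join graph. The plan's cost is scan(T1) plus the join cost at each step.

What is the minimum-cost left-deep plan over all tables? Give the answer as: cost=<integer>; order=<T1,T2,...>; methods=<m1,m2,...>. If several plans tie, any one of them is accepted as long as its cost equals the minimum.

Selinger DP (subsets sized 1..n):
  {E}: scan cost=200, card=200
  {D}: scan cost=500, card=500
  {C}: scan cost=250, card=250
  {A}: scan cost=200, card=200
  {B}: scan cost=200, card=200
  {DE}: card=20000; try (E,hash)→4200, (D,merge)→7000, (E,merge)→7300, (D,hash)→9400, (D,nl_idx)→22000, (E,nl_idx)→24500 …(+2); best=4200 via (E,hash)
  {CD}: card=12500; try (C,hash)→5000, (D,merge)→7500, (C,merge)→7750, (D,hash)→9500, (D,nl_idx)→15000, (D,nl)→125250 …(+1); best=5000 via (C,hash)
  {AC}: card=400; try (A,nl_idx)→2650, (A,hash)→3700, (C,merge)→4250, (A,merge)→4300, (C,hash)→4400, (C,nl)→50200 …(+1); best=2650 via (A,nl_idx)
  {AB}: card=200; try (B,nl_idx)→2000, (A,nl_idx)→2000, (B,hash)→3600, (A,hash)→3600, (B,merge)→3800, (A,merge)→3800 …(+2); best=2000 via (B,nl_idx)
  {CDE}: card=500000; try (E,hash)→20700, (C,hash)→28200, (E,merge)→194300, (C,merge)→326450, (E,nl_idx)→605000, (E,nl)→2505000 …(+1); best=20700 via (E,hash)
  {ACD}: card=20000; try (D,merge)→11650, (D,hash)→12050, (A,hash)→20700, (D,nl_idx)→26250, (A,nl_idx)→125000, (A,merge)→194300 …(+2); best=11650 via (D,merge)
  {ABC}: card=400; try (C,merge)→6050, (C,hash)→6200, (B,hash)→6250, (B,nl_idx)→6250, (B,merge)→8450, (C,nl)→52000 …(+1); best=6050 via (C,merge)
  {ACDE}: card=800000; try (E,hash)→34850, (E,merge)→333450, (A,hash)→523900, (E,nl_idx)→971650, (E,nl)→4011650, (A,nl_idx)→4820700 …(+2); best=34850 via (E,hash)
  {ABCD}: card=20000; try (D,merge)→15050, (D,hash)→15450, (D,nl_idx)→29650, (B,hash)→34850, (B,nl_idx)→191650, (D,nl)→206050 …(+2); best=15050 via (D,merge)
  {ABCDE}: card=800000; try (E,hash)→38250, (E,merge)→336850, (B,hash)→838050, (E,nl_idx)→975050, (E,nl)→4015050, (B,nl_idx)→7234850 …(+2); best=38250 via (E,hash)

cost=38250; order=A,B,C,D,E; methods=nl_idx,merge,merge,hash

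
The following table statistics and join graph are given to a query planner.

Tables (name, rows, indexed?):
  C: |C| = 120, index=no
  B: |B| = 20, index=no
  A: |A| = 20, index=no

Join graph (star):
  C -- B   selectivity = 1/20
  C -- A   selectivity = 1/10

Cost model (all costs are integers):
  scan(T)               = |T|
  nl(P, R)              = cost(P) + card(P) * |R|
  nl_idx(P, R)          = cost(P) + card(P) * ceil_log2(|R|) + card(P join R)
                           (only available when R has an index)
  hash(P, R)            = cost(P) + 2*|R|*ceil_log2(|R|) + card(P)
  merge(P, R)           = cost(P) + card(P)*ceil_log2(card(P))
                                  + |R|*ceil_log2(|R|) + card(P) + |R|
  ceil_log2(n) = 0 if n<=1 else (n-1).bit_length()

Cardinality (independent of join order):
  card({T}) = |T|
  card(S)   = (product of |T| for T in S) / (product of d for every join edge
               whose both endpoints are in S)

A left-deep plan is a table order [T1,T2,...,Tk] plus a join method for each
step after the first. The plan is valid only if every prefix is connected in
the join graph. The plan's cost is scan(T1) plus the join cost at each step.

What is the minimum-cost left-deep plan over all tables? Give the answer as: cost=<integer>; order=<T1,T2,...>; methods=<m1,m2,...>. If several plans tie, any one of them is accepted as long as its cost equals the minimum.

Selinger DP (subsets sized 1..n):
  {C}: scan cost=120, card=120
  {B}: scan cost=20, card=20
  {A}: scan cost=20, card=20
  {BC}: card=120; try (B,hash)→440, (C,merge)→1100, (B,merge)→1200, (C,hash)→1720, (C,nl)→2420, (B,nl)→2520; best=440 via (B,hash)
  {AC}: card=240; try (A,hash)→440, (C,merge)→1100, (A,merge)→1200, (C,hash)→1720, (C,nl)→2420, (A,nl)→2520; best=440 via (A,hash)
  {ABC}: card=240; try (A,hash)→760, (B,hash)→880, (A,merge)→1520, (B,merge)→2720, (A,nl)→2840, (B,nl)→5240; best=760 via (A,hash)

cost=760; order=C,B,A; methods=hash,hash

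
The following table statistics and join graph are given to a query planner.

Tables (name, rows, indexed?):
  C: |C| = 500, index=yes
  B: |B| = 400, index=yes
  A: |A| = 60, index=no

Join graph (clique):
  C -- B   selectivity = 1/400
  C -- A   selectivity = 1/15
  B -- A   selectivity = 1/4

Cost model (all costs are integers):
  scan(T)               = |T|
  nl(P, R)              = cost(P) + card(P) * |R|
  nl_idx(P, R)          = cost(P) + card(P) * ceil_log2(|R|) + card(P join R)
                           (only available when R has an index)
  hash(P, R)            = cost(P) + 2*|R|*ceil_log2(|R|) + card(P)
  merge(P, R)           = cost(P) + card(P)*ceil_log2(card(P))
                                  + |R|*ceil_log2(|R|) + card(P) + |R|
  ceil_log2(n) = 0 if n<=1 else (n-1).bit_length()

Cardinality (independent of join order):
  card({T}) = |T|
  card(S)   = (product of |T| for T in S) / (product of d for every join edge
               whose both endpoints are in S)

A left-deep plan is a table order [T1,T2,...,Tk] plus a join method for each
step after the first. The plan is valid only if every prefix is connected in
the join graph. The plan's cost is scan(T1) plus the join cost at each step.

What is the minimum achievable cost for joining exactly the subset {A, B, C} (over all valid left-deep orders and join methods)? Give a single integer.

5720

Selinger DP over subsets of {A,B,C}:
  {C}: scan cost=500, card=500
  {B}: scan cost=400, card=400
  {A}: scan cost=60, card=60
  {BC}: card=500; try (C,nl_idx)→4500, (B,nl_idx)→5500, (B,hash)→8200, (C,merge)→9400, (B,merge)→9500, (C,hash)→9800 …(+2); best=4500 via (C,nl_idx)
  {AC}: card=2000; try (A,hash)→1720, (C,nl_idx)→2600, (C,merge)→5480, (A,merge)→5920, (C,hash)→9120, (C,nl)→30060 …(+1); best=1720 via (A,hash)
  {AB}: card=6000; try (A,hash)→1520, (B,merge)→4480, (A,merge)→4820, (B,nl_idx)→6600, (B,hash)→7320, (B,nl)→24060 …(+1); best=1520 via (A,hash)
  {ABC}: card=500; try (A,hash)→5720, (A,merge)→9920, (B,hash)→10920, (C,hash)→16520, (B,nl_idx)→20220, (B,merge)→29720 …(+5); best=5720 via (A,hash)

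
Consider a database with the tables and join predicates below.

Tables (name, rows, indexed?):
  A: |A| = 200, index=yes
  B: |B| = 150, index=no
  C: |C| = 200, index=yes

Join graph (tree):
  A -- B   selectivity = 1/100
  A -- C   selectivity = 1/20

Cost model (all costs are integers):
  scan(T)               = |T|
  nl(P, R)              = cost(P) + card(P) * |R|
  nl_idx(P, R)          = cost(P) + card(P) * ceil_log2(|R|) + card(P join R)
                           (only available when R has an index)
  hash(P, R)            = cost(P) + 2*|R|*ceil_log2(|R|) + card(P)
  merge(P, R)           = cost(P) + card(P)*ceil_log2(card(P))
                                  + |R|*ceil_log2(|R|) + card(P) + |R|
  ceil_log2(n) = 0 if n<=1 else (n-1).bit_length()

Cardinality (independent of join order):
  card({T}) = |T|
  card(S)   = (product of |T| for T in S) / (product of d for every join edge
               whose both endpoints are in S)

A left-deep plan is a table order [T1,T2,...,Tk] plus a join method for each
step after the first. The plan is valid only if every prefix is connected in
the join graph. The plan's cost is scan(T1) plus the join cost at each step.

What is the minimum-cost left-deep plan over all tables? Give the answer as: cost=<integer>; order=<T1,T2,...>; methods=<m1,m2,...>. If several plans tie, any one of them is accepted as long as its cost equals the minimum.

Selinger DP (subsets sized 1..n):
  {A}: scan cost=200, card=200
  {B}: scan cost=150, card=150
  {C}: scan cost=200, card=200
  {AB}: card=300; try (A,nl_idx)→1650, (B,hash)→2800, (A,merge)→3300, (B,merge)→3350, (A,hash)→3500, (A,nl)→30150 …(+1); best=1650 via (A,nl_idx)
  {AC}: card=2000; try (C,hash)→3600, (A,hash)→3600, (C,merge)→3800, (C,nl_idx)→3800, (A,merge)→3800, (A,nl_idx)→3800 …(+2); best=3600 via (C,hash)
  {ABC}: card=3000; try (C,hash)→5150, (C,merge)→6450, (C,nl_idx)→7050, (B,hash)→8000, (B,merge)→28950, (C,nl)→61650 …(+1); best=5150 via (C,hash)

cost=5150; order=B,A,C; methods=nl_idx,hash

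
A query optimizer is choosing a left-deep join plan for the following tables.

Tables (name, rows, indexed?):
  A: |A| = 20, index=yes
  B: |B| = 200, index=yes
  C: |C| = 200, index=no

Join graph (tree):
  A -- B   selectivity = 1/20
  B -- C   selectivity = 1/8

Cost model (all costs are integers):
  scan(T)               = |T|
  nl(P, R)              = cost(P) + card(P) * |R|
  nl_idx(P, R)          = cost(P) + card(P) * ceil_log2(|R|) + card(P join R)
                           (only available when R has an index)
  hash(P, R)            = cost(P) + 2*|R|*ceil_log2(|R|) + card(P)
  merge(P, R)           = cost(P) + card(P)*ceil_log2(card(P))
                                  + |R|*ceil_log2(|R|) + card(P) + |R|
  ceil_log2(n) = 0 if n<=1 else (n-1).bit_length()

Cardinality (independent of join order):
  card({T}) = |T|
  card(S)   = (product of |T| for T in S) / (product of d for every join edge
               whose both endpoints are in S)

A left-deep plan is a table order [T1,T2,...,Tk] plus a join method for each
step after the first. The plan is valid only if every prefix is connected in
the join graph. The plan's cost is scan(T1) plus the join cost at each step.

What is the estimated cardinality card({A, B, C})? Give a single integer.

Tables in S: A(20), B(200), C(200)
Edges inside S: A-B(d=20), B-C(d=8)
numerator = 20 * 200 * 200 = 800000
denominator = 20 * 8 = 160
card(S) = 800000 / 160 = 5000

5000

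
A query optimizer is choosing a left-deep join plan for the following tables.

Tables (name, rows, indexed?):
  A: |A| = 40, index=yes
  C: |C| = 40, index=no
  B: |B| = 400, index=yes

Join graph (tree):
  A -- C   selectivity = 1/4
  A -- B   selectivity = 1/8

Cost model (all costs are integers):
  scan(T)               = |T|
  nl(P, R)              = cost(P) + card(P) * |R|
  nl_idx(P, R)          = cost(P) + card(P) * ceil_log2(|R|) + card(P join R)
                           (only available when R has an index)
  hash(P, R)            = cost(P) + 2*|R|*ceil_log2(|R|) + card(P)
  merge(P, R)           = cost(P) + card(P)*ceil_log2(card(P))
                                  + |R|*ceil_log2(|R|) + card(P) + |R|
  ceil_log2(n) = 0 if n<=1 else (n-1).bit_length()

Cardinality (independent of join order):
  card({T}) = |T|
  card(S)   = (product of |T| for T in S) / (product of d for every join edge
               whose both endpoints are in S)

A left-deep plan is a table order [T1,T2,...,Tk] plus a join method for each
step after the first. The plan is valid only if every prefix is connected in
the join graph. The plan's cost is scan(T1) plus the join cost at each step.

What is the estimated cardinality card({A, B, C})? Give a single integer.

Tables in S: A(40), B(400), C(40)
Edges inside S: A-C(d=4), A-B(d=8)
numerator = 40 * 400 * 40 = 640000
denominator = 4 * 8 = 32
card(S) = 640000 / 32 = 20000

20000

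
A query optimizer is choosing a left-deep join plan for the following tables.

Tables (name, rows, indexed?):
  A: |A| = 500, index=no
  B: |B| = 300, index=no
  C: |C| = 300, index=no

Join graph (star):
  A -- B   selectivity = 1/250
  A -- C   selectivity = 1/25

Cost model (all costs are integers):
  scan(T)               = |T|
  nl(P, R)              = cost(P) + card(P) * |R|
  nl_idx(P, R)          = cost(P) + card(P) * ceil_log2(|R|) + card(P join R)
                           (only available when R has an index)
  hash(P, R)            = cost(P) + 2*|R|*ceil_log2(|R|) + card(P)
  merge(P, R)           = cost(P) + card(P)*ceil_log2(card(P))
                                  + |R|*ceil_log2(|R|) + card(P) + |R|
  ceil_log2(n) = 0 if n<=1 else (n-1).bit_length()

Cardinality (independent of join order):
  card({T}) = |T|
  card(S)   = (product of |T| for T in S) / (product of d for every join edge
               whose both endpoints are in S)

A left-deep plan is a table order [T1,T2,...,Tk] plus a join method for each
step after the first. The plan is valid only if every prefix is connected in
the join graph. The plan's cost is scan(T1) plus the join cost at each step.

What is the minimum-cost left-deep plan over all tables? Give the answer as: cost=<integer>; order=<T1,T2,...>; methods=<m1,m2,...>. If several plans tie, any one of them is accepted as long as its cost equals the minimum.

Selinger DP (subsets sized 1..n):
  {A}: scan cost=500, card=500
  {B}: scan cost=300, card=300
  {C}: scan cost=300, card=300
  {AB}: card=600; try (B,hash)→6400, (A,merge)→8300, (B,merge)→8500, (A,hash)→9600, (A,nl)→150300, (B,nl)→150500; best=6400 via (B,hash)
  {AC}: card=6000; try (C,hash)→6400, (A,merge)→8300, (C,merge)→8500, (A,hash)→9600, (A,nl)→150300, (C,nl)→150500; best=6400 via (C,hash)
  {ABC}: card=7200; try (C,hash)→12400, (C,merge)→16000, (B,hash)→17800, (B,merge)→93400, (C,nl)→186400, (B,nl)→1806400; best=12400 via (C,hash)

cost=12400; order=A,B,C; methods=hash,hash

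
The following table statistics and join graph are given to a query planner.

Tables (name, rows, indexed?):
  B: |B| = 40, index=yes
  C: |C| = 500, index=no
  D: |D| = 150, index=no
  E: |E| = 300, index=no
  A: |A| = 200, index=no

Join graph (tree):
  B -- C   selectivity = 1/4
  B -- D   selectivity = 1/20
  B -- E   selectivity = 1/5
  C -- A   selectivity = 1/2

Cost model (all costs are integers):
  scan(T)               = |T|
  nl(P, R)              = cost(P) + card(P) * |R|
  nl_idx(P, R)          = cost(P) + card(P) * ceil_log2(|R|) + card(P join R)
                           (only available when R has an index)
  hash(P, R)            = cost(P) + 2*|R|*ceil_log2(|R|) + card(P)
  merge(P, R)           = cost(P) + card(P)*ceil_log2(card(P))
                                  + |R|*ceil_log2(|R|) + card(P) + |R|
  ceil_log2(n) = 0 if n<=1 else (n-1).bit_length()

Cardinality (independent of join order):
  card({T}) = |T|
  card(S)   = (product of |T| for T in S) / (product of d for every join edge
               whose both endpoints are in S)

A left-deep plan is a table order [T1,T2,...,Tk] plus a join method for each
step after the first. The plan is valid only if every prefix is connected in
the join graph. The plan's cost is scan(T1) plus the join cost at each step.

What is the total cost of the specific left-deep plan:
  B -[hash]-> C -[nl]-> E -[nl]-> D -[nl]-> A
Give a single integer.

496509080

step 1: scan B: cost=40, card=40
step 2: join C via hash
    card(P join C) = 40*500/(4) = 5000
    cost = 40 + 2*500*9 + 40 = 9080
step 3: join E via nl
    card(P join E) = 5000*300/(5) = 300000
    cost = 9080 + 5000*300 = 1509080
step 4: join D via nl
    card(P join D) = 300000*150/(20) = 2250000
    cost = 1509080 + 300000*150 = 46509080
step 5: join A via nl
    card(P join A) = 2250000*200/(2) = 225000000
    cost = 46509080 + 2250000*200 = 496509080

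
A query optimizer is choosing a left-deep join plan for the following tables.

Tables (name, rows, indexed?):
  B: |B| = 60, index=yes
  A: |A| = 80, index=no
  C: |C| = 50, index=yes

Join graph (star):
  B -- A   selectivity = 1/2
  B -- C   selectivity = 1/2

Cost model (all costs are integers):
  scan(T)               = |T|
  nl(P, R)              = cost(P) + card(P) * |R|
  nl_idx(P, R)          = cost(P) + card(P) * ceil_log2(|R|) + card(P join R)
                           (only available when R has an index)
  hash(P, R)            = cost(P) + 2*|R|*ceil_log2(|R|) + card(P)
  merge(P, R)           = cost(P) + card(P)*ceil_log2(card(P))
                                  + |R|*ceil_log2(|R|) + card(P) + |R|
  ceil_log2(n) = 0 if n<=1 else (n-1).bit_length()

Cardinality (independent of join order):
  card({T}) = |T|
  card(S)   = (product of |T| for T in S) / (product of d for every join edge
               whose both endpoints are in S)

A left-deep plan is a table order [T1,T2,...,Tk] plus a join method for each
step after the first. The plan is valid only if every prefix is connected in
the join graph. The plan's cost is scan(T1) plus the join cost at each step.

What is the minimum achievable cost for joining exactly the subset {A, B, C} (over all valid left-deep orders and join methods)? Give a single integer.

Selinger DP over subsets of {A,B,C}:
  {B}: scan cost=60, card=60
  {A}: scan cost=80, card=80
  {C}: scan cost=50, card=50
  {AB}: card=2400; try (B,hash)→880, (A,merge)→1120, (B,merge)→1140, (A,hash)→1240, (B,nl_idx)→2960, (A,nl)→4860 …(+1); best=880 via (B,hash)
  {BC}: card=1500; try (C,hash)→720, (B,hash)→820, (B,merge)→820, (C,merge)→830, (B,nl_idx)→1850, (C,nl_idx)→1920 …(+2); best=720 via (C,hash)
  {ABC}: card=60000; try (A,hash)→3340, (C,hash)→3880, (A,merge)→19360, (C,merge)→32430, (C,nl_idx)→75280, (A,nl)→120720 …(+1); best=3340 via (A,hash)

3340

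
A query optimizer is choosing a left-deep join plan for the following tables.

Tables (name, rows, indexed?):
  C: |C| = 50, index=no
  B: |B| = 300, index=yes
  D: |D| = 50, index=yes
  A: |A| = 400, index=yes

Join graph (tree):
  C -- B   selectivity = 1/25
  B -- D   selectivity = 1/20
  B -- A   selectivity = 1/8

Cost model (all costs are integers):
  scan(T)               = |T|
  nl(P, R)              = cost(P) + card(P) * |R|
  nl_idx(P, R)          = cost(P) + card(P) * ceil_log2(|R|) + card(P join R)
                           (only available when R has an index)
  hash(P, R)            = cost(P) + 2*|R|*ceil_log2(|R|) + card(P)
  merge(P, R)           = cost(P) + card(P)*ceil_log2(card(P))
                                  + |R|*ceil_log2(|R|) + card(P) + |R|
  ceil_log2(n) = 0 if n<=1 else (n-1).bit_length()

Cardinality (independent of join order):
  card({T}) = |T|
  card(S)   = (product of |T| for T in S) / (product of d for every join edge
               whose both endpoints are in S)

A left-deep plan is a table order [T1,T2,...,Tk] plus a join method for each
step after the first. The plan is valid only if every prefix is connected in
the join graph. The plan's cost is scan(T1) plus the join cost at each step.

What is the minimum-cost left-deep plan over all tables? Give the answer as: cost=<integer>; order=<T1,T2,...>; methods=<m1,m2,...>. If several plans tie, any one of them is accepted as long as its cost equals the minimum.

cost=11000; order=C,B,D,A; methods=nl_idx,hash,hash

Selinger DP (subsets sized 1..n):
  {C}: scan cost=50, card=50
  {B}: scan cost=300, card=300
  {D}: scan cost=50, card=50
  {A}: scan cost=400, card=400
  {BC}: card=600; try (B,nl_idx)→1100, (C,hash)→1200, (B,merge)→3400, (C,merge)→3650, (B,hash)→5500, (B,nl)→15050 …(+1); best=1100 via (B,nl_idx)
  {BD}: card=750; try (D,hash)→1200, (B,nl_idx)→1250, (D,nl_idx)→2850, (B,merge)→3400, (D,merge)→3650, (B,hash)→5500 …(+2); best=1200 via (D,hash)
  {AB}: card=15000; try (B,hash)→6200, (A,merge)→7300, (B,merge)→7400, (A,hash)→7800, (A,nl_idx)→18000, (B,nl_idx)→19000 …(+2); best=6200 via (B,hash)
  {BCD}: card=1500; try (D,hash)→2300, (C,hash)→2550, (D,nl_idx)→6200, (D,merge)→8050, (C,merge)→9800, (D,nl)→31100 …(+1); best=2300 via (D,hash)
  {ABC}: card=30000; try (A,hash)→8900, (A,merge)→11700, (C,hash)→21800, (A,nl_idx)→36500, (C,merge)→231550, (A,nl)→241100 …(+1); best=8900 via (A,hash)
  {ABD}: card=37500; try (A,hash)→9150, (A,merge)→13450, (D,hash)→21800, (A,nl_idx)→45450, (D,nl_idx)→133700, (D,merge)→231550 …(+2); best=9150 via (A,hash)
  {ABCD}: card=75000; try (A,hash)→11000, (A,merge)→24300, (D,hash)→39500, (C,hash)→47250, (A,nl_idx)→90800, (D,nl_idx)→263900 …(+5); best=11000 via (A,hash)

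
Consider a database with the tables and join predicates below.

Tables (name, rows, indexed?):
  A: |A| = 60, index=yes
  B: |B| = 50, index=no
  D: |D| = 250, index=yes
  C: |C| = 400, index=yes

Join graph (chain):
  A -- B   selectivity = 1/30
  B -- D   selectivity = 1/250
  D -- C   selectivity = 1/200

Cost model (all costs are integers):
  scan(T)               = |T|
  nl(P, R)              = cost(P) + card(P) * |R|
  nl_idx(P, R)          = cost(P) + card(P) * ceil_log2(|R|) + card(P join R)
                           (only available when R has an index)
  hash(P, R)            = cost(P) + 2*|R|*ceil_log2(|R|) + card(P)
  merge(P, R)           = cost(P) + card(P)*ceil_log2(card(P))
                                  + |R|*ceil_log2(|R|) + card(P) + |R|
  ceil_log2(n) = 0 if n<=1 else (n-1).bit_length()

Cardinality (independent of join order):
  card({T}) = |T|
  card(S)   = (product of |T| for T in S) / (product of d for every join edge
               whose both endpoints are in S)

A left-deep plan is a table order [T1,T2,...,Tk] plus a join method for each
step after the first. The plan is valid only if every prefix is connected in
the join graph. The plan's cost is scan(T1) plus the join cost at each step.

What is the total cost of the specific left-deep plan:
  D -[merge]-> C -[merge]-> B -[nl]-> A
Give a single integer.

step 1: scan D: cost=250, card=250
step 2: join C via merge
    card(P join C) = 250*400/(200) = 500
    cost = 250 + 250*8 + 400*9 + 250 + 400 = 6500
step 3: join B via merge
    card(P join B) = 500*50/(250) = 100
    cost = 6500 + 500*9 + 50*6 + 500 + 50 = 11850
step 4: join A via nl
    card(P join A) = 100*60/(30) = 200
    cost = 11850 + 100*60 = 17850

17850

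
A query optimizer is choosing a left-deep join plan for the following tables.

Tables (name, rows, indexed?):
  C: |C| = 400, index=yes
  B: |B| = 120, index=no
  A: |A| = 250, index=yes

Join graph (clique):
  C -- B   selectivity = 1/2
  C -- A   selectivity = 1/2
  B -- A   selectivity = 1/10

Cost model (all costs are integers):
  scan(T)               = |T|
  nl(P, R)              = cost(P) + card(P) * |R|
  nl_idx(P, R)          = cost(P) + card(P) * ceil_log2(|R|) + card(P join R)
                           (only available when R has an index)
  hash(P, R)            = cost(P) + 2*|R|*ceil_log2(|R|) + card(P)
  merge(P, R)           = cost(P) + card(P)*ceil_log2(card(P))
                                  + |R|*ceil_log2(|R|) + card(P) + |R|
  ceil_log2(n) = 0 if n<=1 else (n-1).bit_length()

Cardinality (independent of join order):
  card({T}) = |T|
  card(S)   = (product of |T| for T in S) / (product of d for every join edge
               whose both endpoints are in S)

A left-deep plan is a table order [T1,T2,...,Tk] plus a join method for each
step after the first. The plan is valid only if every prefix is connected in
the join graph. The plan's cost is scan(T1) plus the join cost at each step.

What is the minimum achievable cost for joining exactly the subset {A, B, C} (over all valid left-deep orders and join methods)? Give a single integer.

Selinger DP over subsets of {A,B,C}:
  {C}: scan cost=400, card=400
  {B}: scan cost=120, card=120
  {A}: scan cost=250, card=250
  {BC}: card=24000; try (B,hash)→2480, (C,merge)→5080, (B,merge)→5360, (C,hash)→7440, (C,nl_idx)→25200, (C,nl)→48120 …(+1); best=2480 via (B,hash)
  {AC}: card=50000; try (A,hash)→4800, (C,merge)→6500, (A,merge)→6650, (C,hash)→7700, (C,nl_idx)→52500, (A,nl_idx)→53600 …(+2); best=4800 via (A,hash)
  {AB}: card=3000; try (B,hash)→2180, (A,merge)→3330, (B,merge)→3460, (A,nl_idx)→4080, (A,hash)→4240, (A,nl)→30120 …(+1); best=2180 via (B,hash)
  {ABC}: card=300000; try (C,hash)→12380, (A,hash)→30480, (C,merge)→45180, (B,hash)→56480, (C,nl_idx)→329180, (A,merge)→388730 …(+5); best=12380 via (C,hash)

12380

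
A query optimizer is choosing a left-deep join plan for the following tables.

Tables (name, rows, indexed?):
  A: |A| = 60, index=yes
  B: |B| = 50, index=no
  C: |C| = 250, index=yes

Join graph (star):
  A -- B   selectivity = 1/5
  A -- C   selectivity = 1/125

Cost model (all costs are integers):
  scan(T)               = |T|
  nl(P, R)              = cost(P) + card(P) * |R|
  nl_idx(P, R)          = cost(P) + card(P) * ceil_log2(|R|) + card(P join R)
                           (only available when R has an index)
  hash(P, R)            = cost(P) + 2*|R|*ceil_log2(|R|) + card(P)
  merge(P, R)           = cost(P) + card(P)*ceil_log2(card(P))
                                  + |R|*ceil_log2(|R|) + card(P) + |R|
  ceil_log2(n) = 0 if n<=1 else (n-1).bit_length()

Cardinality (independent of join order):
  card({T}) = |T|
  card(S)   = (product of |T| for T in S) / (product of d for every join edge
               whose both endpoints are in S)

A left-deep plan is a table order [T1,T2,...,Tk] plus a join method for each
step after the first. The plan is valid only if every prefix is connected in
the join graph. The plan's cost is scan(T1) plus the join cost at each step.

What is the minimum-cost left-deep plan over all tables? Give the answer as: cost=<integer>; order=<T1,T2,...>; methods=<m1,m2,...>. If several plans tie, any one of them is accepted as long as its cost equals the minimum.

Selinger DP (subsets sized 1..n):
  {A}: scan cost=60, card=60
  {B}: scan cost=50, card=50
  {C}: scan cost=250, card=250
  {AB}: card=600; try (B,hash)→720, (A,hash)→820, (A,merge)→820, (B,merge)→830, (A,nl_idx)→950, (A,nl)→3050 …(+1); best=720 via (B,hash)
  {AC}: card=120; try (C,nl_idx)→660, (A,hash)→1220, (A,nl_idx)→1870, (C,merge)→2730, (A,merge)→2920, (C,hash)→4120 …(+2); best=660 via (C,nl_idx)
  {ABC}: card=1200; try (B,hash)→1380, (B,merge)→1970, (C,hash)→5320, (B,nl)→6660, (C,nl_idx)→6720, (C,merge)→9570 …(+1); best=1380 via (B,hash)

cost=1380; order=A,C,B; methods=nl_idx,hash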